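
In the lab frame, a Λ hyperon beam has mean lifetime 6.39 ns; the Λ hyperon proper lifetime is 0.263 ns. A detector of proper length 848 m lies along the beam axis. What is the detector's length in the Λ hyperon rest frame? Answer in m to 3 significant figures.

Time dilation ⇒ γ = Δt/τ₀ = 6.39/0.263 = 24.297
Length contraction: L = L₀/γ = 848/24.297 = 34.9 m

L ≈ 34.9 m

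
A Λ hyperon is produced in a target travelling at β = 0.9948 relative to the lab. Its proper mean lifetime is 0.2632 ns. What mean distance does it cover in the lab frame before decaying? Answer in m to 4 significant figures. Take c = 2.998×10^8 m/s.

γ = 1/√(1 − 0.9948²) = 9.81858
Dilated lifetime: Δt = γτ₀ = 9.81858 × 0.2632 ns = 2.58425 ns
d = vΔt = 0.9948c × 2.58425 ns = 2.98241×10^8 m/s × 2.58425×10^-9 s = 0.7707 m

d ≈ 0.7707 m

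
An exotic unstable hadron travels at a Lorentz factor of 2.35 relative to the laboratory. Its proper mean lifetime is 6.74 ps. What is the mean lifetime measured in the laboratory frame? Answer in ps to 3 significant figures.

γ = 2.35 (given)
Time dilation: Δt = γτ₀ = 2.35 × 6.74 ps = 15.8 ps

Δt ≈ 15.8 ps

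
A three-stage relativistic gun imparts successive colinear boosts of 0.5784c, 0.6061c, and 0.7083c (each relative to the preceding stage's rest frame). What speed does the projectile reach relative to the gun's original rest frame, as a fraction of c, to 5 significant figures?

u ≈ 0.97788c

Compose boost 2: (0.6061 + 0.5784)/(1 + 0.6061×0.5784) = 1.1845/1.350568 = 0.8770382
Compose boost 3: (0.7083 + 0.8770382)/(1 + 0.7083×0.8770382) = 1.585338/1.621206 = 0.97788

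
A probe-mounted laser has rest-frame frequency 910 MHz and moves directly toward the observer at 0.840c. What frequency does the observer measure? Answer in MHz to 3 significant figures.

f_obs ≈ 3090 MHz

Relativistic Doppler: f_obs = f_src √((1+β)/(1−β))
= 910 × √(1.8400/0.16000) = 910 × 3.3912 = 3090 MHz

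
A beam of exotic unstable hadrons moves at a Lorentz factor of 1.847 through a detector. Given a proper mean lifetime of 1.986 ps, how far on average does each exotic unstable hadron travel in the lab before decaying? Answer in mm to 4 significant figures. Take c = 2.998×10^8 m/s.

β = √(1 − 1/γ²) = √(1 − 1/1.847²) = 0.840753
Dilated lifetime: Δt = γτ₀ = 1.847 × 1.986 ps = 3.66814 ps
d = vΔt = 0.840753c × 3.66814 ps = 2.52058×10^8 m/s × 3.66814×10^-12 s = 0.9246 mm

d ≈ 0.9246 mm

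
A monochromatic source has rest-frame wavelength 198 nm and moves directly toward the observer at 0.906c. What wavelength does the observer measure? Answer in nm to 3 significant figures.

λ_obs ≈ 44.0 nm

Relativistic Doppler: λ_obs = λ_src √((1−β)/(1+β))
= 198 × √(0.094000/1.9060) = 198 × 0.22208 = 44.0 nm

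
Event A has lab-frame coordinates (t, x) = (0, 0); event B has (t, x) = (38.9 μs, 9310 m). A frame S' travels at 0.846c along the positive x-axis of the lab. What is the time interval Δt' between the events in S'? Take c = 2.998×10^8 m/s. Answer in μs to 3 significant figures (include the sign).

Δt' ≈ 23.7 μs

γ = 1/√(1 − 0.846²) = 1.8755
Δt' = γ(Δt − vΔx/c²) = 1.8755 × (38.9 μs − 0.846×9310 m / (2.998×10^8 m/s))
= 1.8755 × (12.628 μs) = 23.7 μs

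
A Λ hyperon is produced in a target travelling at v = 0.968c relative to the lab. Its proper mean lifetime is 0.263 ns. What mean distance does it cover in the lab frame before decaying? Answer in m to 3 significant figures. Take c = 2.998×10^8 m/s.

γ = 1/√(1 − 0.968²) = 3.9849
Dilated lifetime: Δt = γτ₀ = 3.9849 × 0.263 ns = 1.0480 ns
d = vΔt = 0.968c × 1.0480 ns = 2.9021×10^8 m/s × 1.0480×10^-9 s = 0.304 m

d ≈ 0.304 m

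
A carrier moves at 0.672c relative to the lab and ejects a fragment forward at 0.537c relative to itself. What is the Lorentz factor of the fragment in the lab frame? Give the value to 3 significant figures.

γ ≈ 2.18

u_lab = (0.537 + 0.672)/(1 + 0.537×0.672) = 1.209/1.36086 = 0.888406
γ = 1/√(1 − 0.888406²) = 2.18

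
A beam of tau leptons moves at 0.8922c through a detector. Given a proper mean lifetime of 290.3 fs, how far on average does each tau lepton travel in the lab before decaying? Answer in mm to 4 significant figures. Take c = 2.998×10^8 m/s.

γ = 1/√(1 − 0.8922²) = 2.21415
Dilated lifetime: Δt = γτ₀ = 2.21415 × 290.3 fs = 642.768 fs
d = vΔt = 0.8922c × 642.768 fs = 2.67482×10^8 m/s × 6.42768×10^-13 s = 0.1719 mm

d ≈ 0.1719 mm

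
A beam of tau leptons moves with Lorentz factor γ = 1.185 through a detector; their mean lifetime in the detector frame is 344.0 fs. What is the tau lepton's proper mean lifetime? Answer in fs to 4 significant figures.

τ₀ ≈ 290.3 fs

γ = 1.185 (given)
Proper time: τ₀ = Δt/γ = 344.0/1.185 = 290.3 fs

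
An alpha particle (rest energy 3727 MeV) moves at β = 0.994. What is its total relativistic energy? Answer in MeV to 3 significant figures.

E ≈ 34100 MeV

γ = 1/√(1 − 0.994²) = 9.1424
E = γm₀c² = 9.1424 × 3727 MeV = 34100 MeV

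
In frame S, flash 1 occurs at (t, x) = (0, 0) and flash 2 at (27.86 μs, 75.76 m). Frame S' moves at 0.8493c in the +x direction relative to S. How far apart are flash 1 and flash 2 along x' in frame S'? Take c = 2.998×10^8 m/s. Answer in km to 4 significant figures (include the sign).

γ = 1/√(1 − 0.8493²) = 1.89426
Δx' = γ(Δx − vΔt) = 1.89426 × (75.76 m − 0.8493×(2.998×10^8 m/s)×27.86×10^-6 s)
= 1.89426 × (-7017.96 m) = -13.29 km

Δx' ≈ -13.29 km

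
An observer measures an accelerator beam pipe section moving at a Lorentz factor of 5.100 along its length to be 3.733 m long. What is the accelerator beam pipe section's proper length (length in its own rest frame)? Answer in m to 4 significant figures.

L₀ ≈ 19.04 m

γ = 5.100 (given)
L₀ = γL = 5.100 × 3.733 = 19.04 m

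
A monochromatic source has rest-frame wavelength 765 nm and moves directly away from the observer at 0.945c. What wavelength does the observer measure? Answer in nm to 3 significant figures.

λ_obs ≈ 4550 nm

Relativistic Doppler: λ_obs = λ_src √((1+β)/(1−β))
= 765 × √(1.9450/0.055000) = 765 × 5.9467 = 4550 nm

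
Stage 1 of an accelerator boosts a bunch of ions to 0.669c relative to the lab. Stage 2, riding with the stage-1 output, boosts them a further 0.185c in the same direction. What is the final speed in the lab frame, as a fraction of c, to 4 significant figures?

u ≈ 0.7599c

Compose boost 2: (0.185 + 0.669)/(1 + 0.185×0.669) = 0.8540/1.12376 = 0.7599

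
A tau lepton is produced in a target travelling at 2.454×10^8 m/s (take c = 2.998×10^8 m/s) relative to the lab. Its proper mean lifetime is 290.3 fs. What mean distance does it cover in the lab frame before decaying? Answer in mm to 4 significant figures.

β = v/c = 2.454×10^8 / 2.998×10^8 = 0.818546
γ = 1/√(1 − 0.818546²) = 1.74082
Dilated lifetime: Δt = γτ₀ = 1.74082 × 290.3 fs = 505.360 fs
d = vΔt = 0.818546c × 505.360 fs = 2.45400×10^8 m/s × 5.05360×10^-13 s = 0.1240 mm

d ≈ 0.1240 mm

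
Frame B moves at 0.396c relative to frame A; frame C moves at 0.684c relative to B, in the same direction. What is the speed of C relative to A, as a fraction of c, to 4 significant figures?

u ≈ 0.8498c

Compose boost 2: (0.684 + 0.396)/(1 + 0.684×0.396) = 1.080/1.27086 = 0.8498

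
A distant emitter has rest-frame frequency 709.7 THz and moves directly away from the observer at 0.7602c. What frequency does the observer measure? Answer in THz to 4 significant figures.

f_obs ≈ 261.9 THz

Relativistic Doppler: f_obs = f_src √((1−β)/(1+β))
= 709.7 × √(0.239800/1.76020) = 709.7 × 0.369100 = 261.9 THz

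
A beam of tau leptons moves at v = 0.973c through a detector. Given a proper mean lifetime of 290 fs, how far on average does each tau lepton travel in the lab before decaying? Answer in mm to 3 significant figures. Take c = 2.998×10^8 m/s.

γ = 1/√(1 − 0.973²) = 4.3327
Dilated lifetime: Δt = γτ₀ = 4.3327 × 290 fs = 1256.5 fs
d = vΔt = 0.973c × 1256.5 fs = 2.9171×10^8 m/s × 1.2565×10^-12 s = 0.367 mm

d ≈ 0.367 mm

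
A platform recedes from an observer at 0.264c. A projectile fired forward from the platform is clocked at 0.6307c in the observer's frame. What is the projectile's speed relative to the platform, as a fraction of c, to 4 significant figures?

Inverse velocity addition: u' = (u − v)/(1 − uv/c²)
= (0.6307 − 0.264)/(1 − 0.6307×0.264) = 0.3667/0.833495 = 0.4400

u' ≈ 0.4400c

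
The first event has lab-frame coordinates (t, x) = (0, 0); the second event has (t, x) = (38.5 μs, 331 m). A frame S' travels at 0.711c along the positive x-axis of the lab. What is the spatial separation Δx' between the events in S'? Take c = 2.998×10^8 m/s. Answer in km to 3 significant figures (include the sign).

Δx' ≈ -11.2 km

γ = 1/√(1 − 0.711²) = 1.4221
Δx' = γ(Δx − vΔt) = 1.4221 × (331 m − 0.711×(2.998×10^8 m/s)×38.5×10^-6 s)
= 1.4221 × (-7875.6 m) = -11.2 km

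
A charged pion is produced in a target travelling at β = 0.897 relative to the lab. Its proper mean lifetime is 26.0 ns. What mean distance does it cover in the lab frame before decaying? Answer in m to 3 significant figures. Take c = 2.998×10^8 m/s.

d ≈ 15.8 m

γ = 1/√(1 − 0.897²) = 2.2623
Dilated lifetime: Δt = γτ₀ = 2.2623 × 26.0 ns = 58.819 ns
d = vΔt = 0.897c × 58.819 ns = 2.6892×10^8 m/s × 5.8819×10^-8 s = 15.8 m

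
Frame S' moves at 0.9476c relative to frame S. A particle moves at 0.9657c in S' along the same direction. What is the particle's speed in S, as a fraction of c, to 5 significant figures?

Relativistic velocity addition: u = (u' + v)/(1 + u'v/c²)
= (0.9657 + 0.9476)/(1 + 0.9657×0.9476) = 1.9133/1.915097 = 0.99906

u ≈ 0.99906c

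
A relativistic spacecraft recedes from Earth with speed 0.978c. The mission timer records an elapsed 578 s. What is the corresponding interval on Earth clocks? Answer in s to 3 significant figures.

γ = 1/√(1 − 0.978²) = 4.7938
Time dilation: Δt = γτ₀ = 4.7938 × 578 s = 2770 s

Δt ≈ 2770 s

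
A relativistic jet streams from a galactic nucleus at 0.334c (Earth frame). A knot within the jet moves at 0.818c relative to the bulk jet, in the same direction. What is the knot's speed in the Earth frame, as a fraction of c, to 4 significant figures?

u ≈ 0.9048c

Relativistic velocity addition: u = (u' + v)/(1 + u'v/c²)
= (0.818 + 0.334)/(1 + 0.818×0.334) = 1.152/1.27321 = 0.9048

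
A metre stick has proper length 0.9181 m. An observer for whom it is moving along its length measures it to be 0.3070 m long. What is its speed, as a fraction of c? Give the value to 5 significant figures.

β ≈ 0.94244

γ = L₀/L = 0.9181/0.3070 = 2.990554
β = √(1 − 1/γ²) = 0.94244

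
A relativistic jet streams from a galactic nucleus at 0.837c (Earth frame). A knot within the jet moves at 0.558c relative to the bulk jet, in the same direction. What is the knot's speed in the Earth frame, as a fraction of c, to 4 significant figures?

Relativistic velocity addition: u = (u' + v)/(1 + u'v/c²)
= (0.558 + 0.837)/(1 + 0.558×0.837) = 1.395/1.46705 = 0.9509

u ≈ 0.9509c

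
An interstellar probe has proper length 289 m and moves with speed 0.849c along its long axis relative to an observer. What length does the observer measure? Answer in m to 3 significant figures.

L ≈ 153 m

γ = 1/√(1 − 0.849²) = 1.8925
Length contraction: L = L₀/γ = 289/1.8925 = 153 m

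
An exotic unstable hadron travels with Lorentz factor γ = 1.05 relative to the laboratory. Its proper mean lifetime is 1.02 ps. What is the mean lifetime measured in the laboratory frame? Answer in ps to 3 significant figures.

Δt ≈ 1.07 ps

γ = 1.05 (given)
Time dilation: Δt = γτ₀ = 1.05 × 1.02 ps = 1.07 ps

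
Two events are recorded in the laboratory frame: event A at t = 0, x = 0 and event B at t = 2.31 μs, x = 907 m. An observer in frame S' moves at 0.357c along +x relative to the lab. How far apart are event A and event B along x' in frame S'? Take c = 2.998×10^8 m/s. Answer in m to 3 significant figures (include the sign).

Δx' ≈ 706 m

γ = 1/√(1 − 0.357²) = 1.0705
Δx' = γ(Δx − vΔt) = 1.0705 × (907 m − 0.357×(2.998×10^8 m/s)×2.31×10^-6 s)
= 1.0705 × (659.76 m) = 706 m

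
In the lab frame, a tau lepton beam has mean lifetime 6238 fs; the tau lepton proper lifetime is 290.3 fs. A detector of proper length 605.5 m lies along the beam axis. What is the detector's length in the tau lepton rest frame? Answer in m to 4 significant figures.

Time dilation ⇒ γ = Δt/τ₀ = 6238/290.3 = 21.4881
Length contraction: L = L₀/γ = 605.5/21.4881 = 28.18 m

L ≈ 28.18 m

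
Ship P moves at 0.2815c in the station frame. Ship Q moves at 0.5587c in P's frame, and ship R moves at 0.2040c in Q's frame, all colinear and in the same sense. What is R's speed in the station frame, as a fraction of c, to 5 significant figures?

u ≈ 0.81004c

Compose boost 2: (0.5587 + 0.2815)/(1 + 0.5587×0.2815) = 0.84020/1.157274 = 0.7260165
Compose boost 3: (0.2040 + 0.7260165)/(1 + 0.2040×0.7260165) = 0.9300165/1.148107 = 0.81004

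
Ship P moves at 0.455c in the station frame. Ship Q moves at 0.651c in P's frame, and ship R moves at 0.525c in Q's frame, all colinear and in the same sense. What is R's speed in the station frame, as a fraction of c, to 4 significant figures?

Compose boost 2: (0.651 + 0.455)/(1 + 0.651×0.455) = 1.106/1.29621 = 0.853260
Compose boost 3: (0.525 + 0.853260)/(1 + 0.525×0.853260) = 1.37826/1.44796 = 0.9519

u ≈ 0.9519c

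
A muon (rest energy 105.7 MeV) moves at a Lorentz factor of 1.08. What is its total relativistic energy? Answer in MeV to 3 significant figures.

E ≈ 114 MeV

γ = 1.08 (given)
E = γm₀c² = 1.08 × 105.7 MeV = 114 MeV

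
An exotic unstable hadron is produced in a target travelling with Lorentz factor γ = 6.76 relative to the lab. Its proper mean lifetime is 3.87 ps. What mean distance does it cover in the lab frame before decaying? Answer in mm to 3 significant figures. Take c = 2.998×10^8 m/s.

β = √(1 − 1/γ²) = √(1 − 1/6.76²) = 0.98900
Dilated lifetime: Δt = γτ₀ = 6.76 × 3.87 ps = 26.161 ps
d = vΔt = 0.98900c × 26.161 ps = 2.9650×10^8 m/s × 2.6161×10^-11 s = 7.76 mm

d ≈ 7.76 mm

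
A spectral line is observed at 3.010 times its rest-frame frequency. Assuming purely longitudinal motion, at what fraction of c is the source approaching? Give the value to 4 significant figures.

β ≈ 0.8012

f_obs/f_src = √((1+β)/(1−β)) = 3.010  ⇒  (1+β)/(1−β) = 9.06010
β = |1 − D²|/(1 + D²) = |1 − 9.06010|/(1 + 9.06010) = 0.8012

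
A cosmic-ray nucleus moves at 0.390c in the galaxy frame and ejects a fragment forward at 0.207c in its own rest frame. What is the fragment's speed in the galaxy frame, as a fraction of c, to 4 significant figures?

u ≈ 0.5524c

Compose boost 2: (0.207 + 0.390)/(1 + 0.207×0.390) = 0.5970/1.08073 = 0.5524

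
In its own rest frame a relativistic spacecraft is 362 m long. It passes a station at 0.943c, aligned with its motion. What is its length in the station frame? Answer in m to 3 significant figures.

γ = 1/√(1 − 0.943²) = 3.0049
Length contraction: L = L₀/γ = 362/3.0049 = 120 m

L ≈ 120 m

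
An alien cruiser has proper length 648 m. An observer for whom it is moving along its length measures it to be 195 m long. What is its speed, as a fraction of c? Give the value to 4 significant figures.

γ = L₀/L = 648/195 = 3.32308
β = √(1 − 1/γ²) = 0.9536

β ≈ 0.9536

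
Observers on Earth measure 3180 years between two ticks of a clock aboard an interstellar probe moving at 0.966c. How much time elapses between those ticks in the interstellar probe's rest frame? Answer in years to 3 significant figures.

τ₀ ≈ 822 years

γ = 1/√(1 − 0.966²) = 3.8678
Proper time: τ₀ = Δt/γ = 3180/3.8678 = 822 years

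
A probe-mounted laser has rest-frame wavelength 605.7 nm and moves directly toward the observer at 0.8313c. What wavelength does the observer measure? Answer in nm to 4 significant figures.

Relativistic Doppler: λ_obs = λ_src √((1−β)/(1+β))
= 605.7 × √(0.168700/1.83130) = 605.7 × 0.303513 = 183.8 nm

λ_obs ≈ 183.8 nm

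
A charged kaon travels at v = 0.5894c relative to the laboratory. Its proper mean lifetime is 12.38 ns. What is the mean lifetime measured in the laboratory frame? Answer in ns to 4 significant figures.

Δt ≈ 15.32 ns

γ = 1/√(1 − 0.5894²) = 1.23787
Time dilation: Δt = γτ₀ = 1.23787 × 12.38 ns = 15.32 ns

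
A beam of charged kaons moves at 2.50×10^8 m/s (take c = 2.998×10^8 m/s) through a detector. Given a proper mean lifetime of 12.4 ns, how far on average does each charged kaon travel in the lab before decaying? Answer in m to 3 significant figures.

β = v/c = 2.50×10^8 / 2.998×10^8 = 0.83389
γ = 1/√(1 − 0.83389²) = 1.8118
Dilated lifetime: Δt = γτ₀ = 1.8118 × 12.4 ns = 22.467 ns
d = vΔt = 0.83389c × 22.467 ns = 2.5000×10^8 m/s × 2.2467×10^-8 s = 5.62 m

d ≈ 5.62 m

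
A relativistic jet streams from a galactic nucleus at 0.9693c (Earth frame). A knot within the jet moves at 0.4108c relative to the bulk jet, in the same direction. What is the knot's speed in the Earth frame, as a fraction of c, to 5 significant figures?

u ≈ 0.98706c

Relativistic velocity addition: u = (u' + v)/(1 + u'v/c²)
= (0.4108 + 0.9693)/(1 + 0.4108×0.9693) = 1.3801/1.398188 = 0.98706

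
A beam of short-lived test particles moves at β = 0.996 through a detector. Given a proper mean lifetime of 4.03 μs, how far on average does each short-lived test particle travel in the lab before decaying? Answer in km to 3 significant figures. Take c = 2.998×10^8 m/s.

γ = 1/√(1 − 0.996²) = 11.192
Dilated lifetime: Δt = γτ₀ = 11.192 × 4.03 μs = 45.102 μs
d = vΔt = 0.996c × 45.102 μs = 2.9860×10^8 m/s × 4.5102×10^-5 s = 13.5 km

d ≈ 13.5 km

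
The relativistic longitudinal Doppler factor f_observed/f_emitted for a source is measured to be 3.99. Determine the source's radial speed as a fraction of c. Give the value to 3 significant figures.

f_obs/f_src = √((1+β)/(1−β)) = 3.99  ⇒  (1+β)/(1−β) = 15.920
β = |1 − D²|/(1 + D²) = |1 − 15.920|/(1 + 15.920) = 0.882

β ≈ 0.882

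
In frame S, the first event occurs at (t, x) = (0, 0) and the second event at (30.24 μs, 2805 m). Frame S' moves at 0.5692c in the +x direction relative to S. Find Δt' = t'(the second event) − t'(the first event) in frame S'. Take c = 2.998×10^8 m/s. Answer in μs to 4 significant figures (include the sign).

Δt' ≈ 30.30 μs

γ = 1/√(1 − 0.5692²) = 1.21625
Δt' = γ(Δt − vΔx/c²) = 1.21625 × (30.24 μs − 0.5692×2805 m / (2.998×10^8 m/s))
= 1.21625 × (24.9144 μs) = 30.30 μs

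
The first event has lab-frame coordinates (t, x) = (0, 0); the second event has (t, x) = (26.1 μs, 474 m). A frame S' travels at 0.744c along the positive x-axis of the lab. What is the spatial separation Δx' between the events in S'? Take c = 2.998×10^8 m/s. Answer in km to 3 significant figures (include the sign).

Δx' ≈ -8.00 km

γ = 1/√(1 − 0.744²) = 1.4966
Δx' = γ(Δx − vΔt) = 1.4966 × (474 m − 0.744×(2.998×10^8 m/s)×26.1×10^-6 s)
= 1.4966 × (-5347.6 m) = -8.00 km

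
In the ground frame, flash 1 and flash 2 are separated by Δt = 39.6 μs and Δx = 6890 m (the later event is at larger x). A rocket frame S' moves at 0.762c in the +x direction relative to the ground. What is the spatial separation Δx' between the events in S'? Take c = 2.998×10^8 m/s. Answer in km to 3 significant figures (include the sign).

γ = 1/√(1 − 0.762²) = 1.5442
Δx' = γ(Δx − vΔt) = 1.5442 × (6890 m − 0.762×(2.998×10^8 m/s)×39.6×10^-6 s)
= 1.5442 × (-2156.5 m) = -3.33 km

Δx' ≈ -3.33 km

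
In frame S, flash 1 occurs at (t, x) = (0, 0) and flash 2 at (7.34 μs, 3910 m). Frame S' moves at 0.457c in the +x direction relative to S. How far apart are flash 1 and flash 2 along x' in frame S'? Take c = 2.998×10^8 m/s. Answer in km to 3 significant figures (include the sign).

Δx' ≈ 3.27 km

γ = 1/√(1 − 0.457²) = 1.1243
Δx' = γ(Δx − vΔt) = 1.1243 × (3910 m − 0.457×(2.998×10^8 m/s)×7.34×10^-6 s)
= 1.1243 × (2904.4 m) = 3.27 km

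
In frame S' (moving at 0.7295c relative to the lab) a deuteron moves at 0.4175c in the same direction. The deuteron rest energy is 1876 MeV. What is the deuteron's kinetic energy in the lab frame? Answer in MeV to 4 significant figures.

u_lab = (0.4175 + 0.7295)/(1 + 0.4175×0.7295) = 0.8792194
γ = 1/√(1 − 0.8792194²) = 2.09900
K = (γ − 1)m₀c² = (2.09900 − 1) × 1876 = 1.09900 × 1876 = 2062 MeV

K ≈ 2062 MeV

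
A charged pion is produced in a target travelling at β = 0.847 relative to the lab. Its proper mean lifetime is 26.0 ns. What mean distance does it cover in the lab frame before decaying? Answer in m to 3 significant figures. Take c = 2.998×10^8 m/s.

d ≈ 12.4 m

γ = 1/√(1 − 0.847²) = 1.8811
Dilated lifetime: Δt = γτ₀ = 1.8811 × 26.0 ns = 48.910 ns
d = vΔt = 0.847c × 48.910 ns = 2.5393×10^8 m/s × 4.8910×10^-8 s = 12.4 m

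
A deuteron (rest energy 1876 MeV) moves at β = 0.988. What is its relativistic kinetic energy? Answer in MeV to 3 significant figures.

γ = 1/√(1 − 0.988²) = 6.4744
K = (γ − 1)m₀c² = (6.4744 − 1) × 1876 MeV = 5.4744 × 1876 MeV = 10300 MeV

K ≈ 10300 MeV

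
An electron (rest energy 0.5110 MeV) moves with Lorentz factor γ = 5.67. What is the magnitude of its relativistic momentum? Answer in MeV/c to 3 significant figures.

p ≈ 2.85 MeV/c

β = √(1 − 1/γ²) = √(1 − 1/5.67²) = 0.98432
p = γβm₀c = 5.67 × 0.98432 × 0.5110 MeV/c = 2.85 MeV/c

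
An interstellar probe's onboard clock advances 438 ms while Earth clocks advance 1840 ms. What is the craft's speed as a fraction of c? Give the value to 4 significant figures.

γ = Δt/τ₀ = 1840/438 = 4.20091
β = √(1 − 1/γ²) = √(1 − 1/4.20091²) = 0.9713

β ≈ 0.9713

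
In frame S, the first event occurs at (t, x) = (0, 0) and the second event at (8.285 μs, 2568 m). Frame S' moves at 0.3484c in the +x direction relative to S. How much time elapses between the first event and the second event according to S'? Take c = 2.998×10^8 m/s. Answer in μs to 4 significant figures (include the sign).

Δt' ≈ 5.655 μs

γ = 1/√(1 − 0.3484²) = 1.06684
Δt' = γ(Δt − vΔx/c²) = 1.06684 × (8.285 μs − 0.3484×2568 m / (2.998×10^8 m/s))
= 1.06684 × (5.30071 μs) = 5.655 μs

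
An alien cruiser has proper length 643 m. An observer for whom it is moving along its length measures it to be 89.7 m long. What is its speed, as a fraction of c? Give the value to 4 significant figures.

γ = L₀/L = 643/89.7 = 7.16834
β = √(1 − 1/γ²) = 0.9902

β ≈ 0.9902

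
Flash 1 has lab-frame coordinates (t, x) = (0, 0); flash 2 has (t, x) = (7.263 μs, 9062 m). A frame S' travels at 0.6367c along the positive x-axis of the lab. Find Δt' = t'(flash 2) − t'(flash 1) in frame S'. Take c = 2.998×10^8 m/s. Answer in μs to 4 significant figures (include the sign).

γ = 1/√(1 − 0.6367²) = 1.29683
Δt' = γ(Δt − vΔx/c²) = 1.29683 × (7.263 μs − 0.6367×9062 m / (2.998×10^8 m/s))
= 1.29683 × (-11.9824 μs) = -15.54 μs

Δt' ≈ -15.54 μs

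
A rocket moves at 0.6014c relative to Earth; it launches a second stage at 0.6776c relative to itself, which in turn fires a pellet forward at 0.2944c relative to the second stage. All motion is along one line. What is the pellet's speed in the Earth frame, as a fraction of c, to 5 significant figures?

u ≈ 0.94917c

Compose boost 2: (0.6776 + 0.6014)/(1 + 0.6776×0.6014) = 1.2790/1.407509 = 0.9086978
Compose boost 3: (0.2944 + 0.9086978)/(1 + 0.2944×0.9086978) = 1.203098/1.267521 = 0.94917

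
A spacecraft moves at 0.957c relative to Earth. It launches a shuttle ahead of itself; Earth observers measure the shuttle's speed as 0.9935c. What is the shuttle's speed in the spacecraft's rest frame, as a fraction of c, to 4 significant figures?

Inverse velocity addition: u' = (u − v)/(1 − uv/c²)
= (0.9935 − 0.957)/(1 − 0.9935×0.957) = 0.03650/0.0492205 = 0.7416

u' ≈ 0.7416c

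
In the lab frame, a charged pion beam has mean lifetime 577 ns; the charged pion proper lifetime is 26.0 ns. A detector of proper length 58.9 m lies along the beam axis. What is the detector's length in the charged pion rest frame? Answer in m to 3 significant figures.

Time dilation ⇒ γ = Δt/τ₀ = 577/26.0 = 22.192
Length contraction: L = L₀/γ = 58.9/22.192 = 2.65 m

L ≈ 2.65 m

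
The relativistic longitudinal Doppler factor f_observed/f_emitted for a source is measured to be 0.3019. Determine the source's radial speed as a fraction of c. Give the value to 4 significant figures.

f_obs/f_src = √((1−β)/(1+β)) = 0.3019  ⇒  (1−β)/(1+β) = 0.0911436
β = |1 − D²|/(1 + D²) = |1 − 0.0911436|/(1 + 0.0911436) = 0.8329

β ≈ 0.8329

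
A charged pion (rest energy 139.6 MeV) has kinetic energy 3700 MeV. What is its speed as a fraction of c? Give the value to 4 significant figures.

β ≈ 0.9993

γ = 1 + K/(m₀c²) = 1 + 3700/139.6 = 27.5043
β = √(1 − 1/γ²) = 0.9993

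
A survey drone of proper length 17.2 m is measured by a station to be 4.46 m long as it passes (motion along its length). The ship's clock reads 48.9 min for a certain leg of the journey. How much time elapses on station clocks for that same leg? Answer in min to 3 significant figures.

Δt ≈ 189 min

Length contraction ⇒ γ = L₀/L = 17.2/4.46 = 3.8565
Time dilation: Δt = γτ₀ = 3.8565 × 48.9 min = 189 min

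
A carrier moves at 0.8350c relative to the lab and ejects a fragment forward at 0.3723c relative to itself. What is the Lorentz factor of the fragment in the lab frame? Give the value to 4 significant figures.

u_lab = (0.3723 + 0.8350)/(1 + 0.3723×0.8350) = 1.2073/1.310871 = 0.9209911
γ = 1/√(1 − 0.9209911²) = 2.567

γ ≈ 2.567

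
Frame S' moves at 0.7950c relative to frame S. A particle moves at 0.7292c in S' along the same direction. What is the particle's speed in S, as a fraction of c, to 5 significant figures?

u ≈ 0.96486c

Relativistic velocity addition: u = (u' + v)/(1 + u'v/c²)
= (0.7292 + 0.7950)/(1 + 0.7292×0.7950) = 1.5242/1.579714 = 0.96486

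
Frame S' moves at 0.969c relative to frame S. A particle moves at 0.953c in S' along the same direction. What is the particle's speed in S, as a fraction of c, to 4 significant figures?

u ≈ 0.9992c

Relativistic velocity addition: u = (u' + v)/(1 + u'v/c²)
= (0.953 + 0.969)/(1 + 0.953×0.969) = 1.922/1.92346 = 0.9992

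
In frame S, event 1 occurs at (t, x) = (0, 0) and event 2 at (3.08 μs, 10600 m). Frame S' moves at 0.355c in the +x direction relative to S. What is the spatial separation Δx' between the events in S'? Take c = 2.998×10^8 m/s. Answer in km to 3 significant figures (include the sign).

Δx' ≈ 11.0 km

γ = 1/√(1 − 0.355²) = 1.0697
Δx' = γ(Δx − vΔt) = 1.0697 × (10600 m − 0.355×(2.998×10^8 m/s)×3.08×10^-6 s)
= 1.0697 × (10272 m) = 11.0 km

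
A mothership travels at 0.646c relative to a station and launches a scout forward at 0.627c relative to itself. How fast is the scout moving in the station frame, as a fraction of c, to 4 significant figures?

u ≈ 0.9060c

Compose boost 2: (0.627 + 0.646)/(1 + 0.627×0.646) = 1.273/1.40504 = 0.9060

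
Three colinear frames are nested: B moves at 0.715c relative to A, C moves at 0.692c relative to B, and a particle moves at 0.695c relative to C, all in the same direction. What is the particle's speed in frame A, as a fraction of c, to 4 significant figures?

Compose boost 2: (0.692 + 0.715)/(1 + 0.692×0.715) = 1.407/1.49478 = 0.941276
Compose boost 3: (0.695 + 0.941276)/(1 + 0.695×0.941276) = 1.63628/1.65419 = 0.9892

u ≈ 0.9892c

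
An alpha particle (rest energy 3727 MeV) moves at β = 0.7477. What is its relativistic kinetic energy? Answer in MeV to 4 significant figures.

γ = 1/√(1 − 0.7477²) = 1.50594
K = (γ − 1)m₀c² = (1.50594 − 1) × 3727 MeV = 0.505941 × 3727 MeV = 1886 MeV

K ≈ 1886 MeV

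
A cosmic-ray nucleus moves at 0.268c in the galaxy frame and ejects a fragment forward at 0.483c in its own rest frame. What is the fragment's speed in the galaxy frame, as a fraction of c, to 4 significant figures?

Compose boost 2: (0.483 + 0.268)/(1 + 0.483×0.268) = 0.7510/1.12944 = 0.6649

u ≈ 0.6649c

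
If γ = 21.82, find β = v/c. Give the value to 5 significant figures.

β = √(1 − 1/γ²) = √(1 − 1/21.82²) = √(0.9978997) = 0.99895

β ≈ 0.99895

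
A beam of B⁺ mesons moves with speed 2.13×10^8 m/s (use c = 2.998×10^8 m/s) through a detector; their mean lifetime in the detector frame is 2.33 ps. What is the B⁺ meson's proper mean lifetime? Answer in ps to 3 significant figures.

τ₀ ≈ 1.64 ps

β = v/c = 2.13×10^8 / 2.998×10^8 = 0.71047
γ = 1/√(1 − 0.71047²) = 1.4210
Proper time: τ₀ = Δt/γ = 2.33/1.4210 = 1.64 ps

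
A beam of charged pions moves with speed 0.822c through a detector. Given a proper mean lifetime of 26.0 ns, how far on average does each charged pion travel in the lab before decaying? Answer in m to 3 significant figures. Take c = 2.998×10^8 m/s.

d ≈ 11.3 m

γ = 1/√(1 − 0.822²) = 1.7560
Dilated lifetime: Δt = γτ₀ = 1.7560 × 26.0 ns = 45.655 ns
d = vΔt = 0.822c × 45.655 ns = 2.4644×10^8 m/s × 4.5655×10^-8 s = 11.3 m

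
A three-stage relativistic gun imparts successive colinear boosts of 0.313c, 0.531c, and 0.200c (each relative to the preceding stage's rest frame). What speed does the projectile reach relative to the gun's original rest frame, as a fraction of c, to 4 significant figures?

Compose boost 2: (0.531 + 0.313)/(1 + 0.531×0.313) = 0.8440/1.16620 = 0.723716
Compose boost 3: (0.200 + 0.723716)/(1 + 0.200×0.723716) = 0.923716/1.14474 = 0.8069

u ≈ 0.8069c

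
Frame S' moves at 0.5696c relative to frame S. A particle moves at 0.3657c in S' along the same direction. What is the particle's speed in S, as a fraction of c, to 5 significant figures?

u ≈ 0.77406c

Relativistic velocity addition: u = (u' + v)/(1 + u'v/c²)
= (0.3657 + 0.5696)/(1 + 0.3657×0.5696) = 0.93530/1.208303 = 0.77406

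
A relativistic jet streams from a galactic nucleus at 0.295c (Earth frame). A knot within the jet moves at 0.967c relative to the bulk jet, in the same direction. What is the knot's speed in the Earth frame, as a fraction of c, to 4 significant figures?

Relativistic velocity addition: u = (u' + v)/(1 + u'v/c²)
= (0.967 + 0.295)/(1 + 0.967×0.295) = 1.262/1.28526 = 0.9819

u ≈ 0.9819c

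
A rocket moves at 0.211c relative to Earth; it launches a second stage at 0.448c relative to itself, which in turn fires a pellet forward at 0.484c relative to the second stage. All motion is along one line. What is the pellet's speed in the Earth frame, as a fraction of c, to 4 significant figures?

u ≈ 0.8410c

Compose boost 2: (0.448 + 0.211)/(1 + 0.448×0.211) = 0.6590/1.09453 = 0.602086
Compose boost 3: (0.484 + 0.602086)/(1 + 0.484×0.602086) = 1.08609/1.29141 = 0.8410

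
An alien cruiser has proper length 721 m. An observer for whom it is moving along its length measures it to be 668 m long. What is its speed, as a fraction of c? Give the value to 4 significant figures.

β ≈ 0.3763

γ = L₀/L = 721/668 = 1.07934
β = √(1 − 1/γ²) = 0.3763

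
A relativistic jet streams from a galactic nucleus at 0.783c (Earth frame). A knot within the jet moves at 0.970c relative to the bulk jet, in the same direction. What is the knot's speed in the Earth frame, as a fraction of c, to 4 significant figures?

u ≈ 0.9963c

Relativistic velocity addition: u = (u' + v)/(1 + u'v/c²)
= (0.970 + 0.783)/(1 + 0.970×0.783) = 1.753/1.75951 = 0.9963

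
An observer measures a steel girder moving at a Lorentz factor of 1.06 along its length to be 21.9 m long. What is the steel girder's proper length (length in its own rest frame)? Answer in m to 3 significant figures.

L₀ ≈ 23.2 m

γ = 1.06 (given)
L₀ = γL = 1.06 × 21.9 = 23.2 m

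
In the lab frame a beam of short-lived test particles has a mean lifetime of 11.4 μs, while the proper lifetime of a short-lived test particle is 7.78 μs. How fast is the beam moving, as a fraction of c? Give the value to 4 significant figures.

β ≈ 0.7309

γ = Δt/τ₀ = 11.4/7.78 = 1.46530
β = √(1 − 1/γ²) = √(1 − 1/1.46530²) = 0.7309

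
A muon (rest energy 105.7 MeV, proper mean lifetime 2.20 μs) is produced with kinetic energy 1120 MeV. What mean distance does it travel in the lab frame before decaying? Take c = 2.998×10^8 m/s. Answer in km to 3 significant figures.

d ≈ 7.62 km

γ = 1 + K/(m₀c²) = 1 + 1120/105.7 = 11.596
β = √(1 − 1/γ²) = 0.99627
Dilated lifetime: γτ₀ = 11.596 × 2.20 μs = 25.511 μs
d = βc·γτ₀ = 0.99627 × (2.998×10^8 m/s) × 2.5511×10^-5 s = 7.62 km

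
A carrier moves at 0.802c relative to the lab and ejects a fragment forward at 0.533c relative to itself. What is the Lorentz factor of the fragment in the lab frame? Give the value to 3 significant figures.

u_lab = (0.533 + 0.802)/(1 + 0.533×0.802) = 1.335/1.42747 = 0.935224
γ = 1/√(1 − 0.935224²) = 2.82

γ ≈ 2.82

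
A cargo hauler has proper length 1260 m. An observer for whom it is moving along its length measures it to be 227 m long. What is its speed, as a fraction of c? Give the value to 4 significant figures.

β ≈ 0.9836

γ = L₀/L = 1260/227 = 5.55066
β = √(1 − 1/γ²) = 0.9836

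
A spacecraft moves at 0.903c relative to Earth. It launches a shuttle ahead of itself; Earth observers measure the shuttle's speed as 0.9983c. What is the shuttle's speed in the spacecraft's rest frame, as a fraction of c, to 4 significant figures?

u' ≈ 0.9672c

Inverse velocity addition: u' = (u − v)/(1 − uv/c²)
= (0.9983 − 0.903)/(1 − 0.9983×0.903) = 0.09530/0.0985351 = 0.9672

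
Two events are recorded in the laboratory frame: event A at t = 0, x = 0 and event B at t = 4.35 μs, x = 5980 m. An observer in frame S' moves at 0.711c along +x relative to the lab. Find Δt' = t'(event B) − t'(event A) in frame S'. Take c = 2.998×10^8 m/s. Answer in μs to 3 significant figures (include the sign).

γ = 1/√(1 − 0.711²) = 1.4221
Δt' = γ(Δt − vΔx/c²) = 1.4221 × (4.35 μs − 0.711×5980 m / (2.998×10^8 m/s))
= 1.4221 × (-9.8321 μs) = -14.0 μs

Δt' ≈ -14.0 μs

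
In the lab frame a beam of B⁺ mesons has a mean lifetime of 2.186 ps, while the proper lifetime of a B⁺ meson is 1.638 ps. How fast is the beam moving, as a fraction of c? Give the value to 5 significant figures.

γ = Δt/τ₀ = 2.186/1.638 = 1.334554
β = √(1 − 1/γ²) = √(1 − 1/1.334554²) = 0.66222

β ≈ 0.66222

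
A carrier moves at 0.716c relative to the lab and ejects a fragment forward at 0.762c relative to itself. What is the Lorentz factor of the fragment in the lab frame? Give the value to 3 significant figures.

u_lab = (0.762 + 0.716)/(1 + 0.762×0.716) = 1.478/1.54559 = 0.956268
γ = 1/√(1 − 0.956268²) = 3.42

γ ≈ 3.42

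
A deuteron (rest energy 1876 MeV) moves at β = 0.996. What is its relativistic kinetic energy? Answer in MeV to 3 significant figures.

γ = 1/√(1 − 0.996²) = 11.192
K = (γ − 1)m₀c² = (11.192 − 1) × 1876 MeV = 10.192 × 1876 MeV = 19100 MeV

K ≈ 19100 MeV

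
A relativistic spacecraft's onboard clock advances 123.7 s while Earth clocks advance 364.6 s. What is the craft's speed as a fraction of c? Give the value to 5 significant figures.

γ = Δt/τ₀ = 364.6/123.7 = 2.947454
β = √(1 − 1/γ²) = √(1 − 1/2.947454²) = 0.94069

β ≈ 0.94069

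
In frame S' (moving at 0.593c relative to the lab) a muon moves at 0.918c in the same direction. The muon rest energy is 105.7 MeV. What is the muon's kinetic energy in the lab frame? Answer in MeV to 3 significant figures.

u_lab = (0.918 + 0.593)/(1 + 0.918×0.593) = 0.978390
γ = 1/√(1 − 0.978390²) = 4.8363
K = (γ − 1)m₀c² = (4.8363 − 1) × 105.7 = 3.8363 × 105.7 = 406 MeV

K ≈ 406 MeV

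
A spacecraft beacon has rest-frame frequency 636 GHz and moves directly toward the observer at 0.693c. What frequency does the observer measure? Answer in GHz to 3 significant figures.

f_obs ≈ 1490 GHz

Relativistic Doppler: f_obs = f_src √((1+β)/(1−β))
= 636 × √(1.6930/0.30700) = 636 × 2.3483 = 1490 GHz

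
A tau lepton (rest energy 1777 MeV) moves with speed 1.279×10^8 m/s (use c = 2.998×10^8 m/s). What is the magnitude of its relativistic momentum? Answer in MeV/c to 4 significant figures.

p ≈ 838.2 MeV/c

β = v/c = 1.279×10^8 / 2.998×10^8 = 0.426618
γ = 1/√(1 − 0.426618²) = 1.10567
p = γβm₀c = 1.10567 × 0.426618 × 1777 MeV/c = 838.2 MeV/c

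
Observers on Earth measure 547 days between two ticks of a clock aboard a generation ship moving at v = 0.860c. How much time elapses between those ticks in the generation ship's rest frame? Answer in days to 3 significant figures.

τ₀ ≈ 279 days

γ = 1/√(1 − 0.860²) = 1.9597
Proper time: τ₀ = Δt/γ = 547/1.9597 = 279 days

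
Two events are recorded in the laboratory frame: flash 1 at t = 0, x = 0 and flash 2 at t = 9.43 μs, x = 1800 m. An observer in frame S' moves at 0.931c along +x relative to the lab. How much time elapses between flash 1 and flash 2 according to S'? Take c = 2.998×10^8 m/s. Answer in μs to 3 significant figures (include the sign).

Δt' ≈ 10.5 μs

γ = 1/√(1 − 0.931²) = 2.7396
Δt' = γ(Δt − vΔx/c²) = 2.7396 × (9.43 μs − 0.931×1800 m / (2.998×10^8 m/s))
= 2.7396 × (3.8403 μs) = 10.5 μs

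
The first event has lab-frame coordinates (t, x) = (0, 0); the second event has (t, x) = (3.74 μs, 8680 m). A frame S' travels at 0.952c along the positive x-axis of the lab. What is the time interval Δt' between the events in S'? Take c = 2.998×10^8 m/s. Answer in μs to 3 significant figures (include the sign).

Δt' ≈ -77.8 μs

γ = 1/√(1 − 0.952²) = 3.2669
Δt' = γ(Δt − vΔx/c²) = 3.2669 × (3.74 μs − 0.952×8680 m / (2.998×10^8 m/s))
= 3.2669 × (-23.823 μs) = -77.8 μs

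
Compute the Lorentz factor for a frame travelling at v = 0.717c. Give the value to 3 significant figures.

γ ≈ 1.43

γ = 1/√(1 − β²) = 1/√(1 − 0.717²) = 1/√(0.48591) = 1.43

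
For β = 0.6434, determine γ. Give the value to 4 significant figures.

γ = 1/√(1 − β²) = 1/√(1 − 0.6434²) = 1/√(0.586036) = 1.306

γ ≈ 1.306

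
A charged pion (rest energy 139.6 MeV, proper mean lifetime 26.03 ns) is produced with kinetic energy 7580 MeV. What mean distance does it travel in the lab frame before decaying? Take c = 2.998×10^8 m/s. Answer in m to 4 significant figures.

γ = 1 + K/(m₀c²) = 1 + 7580/139.6 = 55.2980
β = √(1 − 1/γ²) = 0.999836
Dilated lifetime: γτ₀ = 55.2980 × 26.03 ns = 1439.41 ns
d = βc·γτ₀ = 0.999836 × (2.998×10^8 m/s) × 1.43941×10^-6 s = 431.5 m

d ≈ 431.5 m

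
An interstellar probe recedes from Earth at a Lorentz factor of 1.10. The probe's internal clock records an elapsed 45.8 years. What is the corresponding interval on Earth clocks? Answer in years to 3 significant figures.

Δt ≈ 50.4 years

γ = 1.10 (given)
Time dilation: Δt = γτ₀ = 1.10 × 45.8 years = 50.4 years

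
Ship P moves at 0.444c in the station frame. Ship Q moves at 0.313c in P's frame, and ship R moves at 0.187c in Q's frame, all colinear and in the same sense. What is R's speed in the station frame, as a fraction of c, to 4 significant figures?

Compose boost 2: (0.313 + 0.444)/(1 + 0.313×0.444) = 0.7570/1.13897 = 0.664634
Compose boost 3: (0.187 + 0.664634)/(1 + 0.187×0.664634) = 0.851634/1.12429 = 0.7575

u ≈ 0.7575c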